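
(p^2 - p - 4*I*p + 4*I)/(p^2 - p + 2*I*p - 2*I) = (p - 4*I)/(p + 2*I)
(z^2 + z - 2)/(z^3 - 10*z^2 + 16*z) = (z^2 + z - 2)/(z*(z^2 - 10*z + 16))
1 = 1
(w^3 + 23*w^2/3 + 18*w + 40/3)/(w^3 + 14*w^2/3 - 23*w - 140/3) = (w^2 + 6*w + 8)/(w^2 + 3*w - 28)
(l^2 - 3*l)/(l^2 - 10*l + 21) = l/(l - 7)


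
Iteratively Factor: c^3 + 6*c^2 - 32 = (c - 2)*(c^2 + 8*c + 16) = (c - 2)*(c + 4)*(c + 4)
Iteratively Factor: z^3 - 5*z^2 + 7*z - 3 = (z - 1)*(z^2 - 4*z + 3) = (z - 1)^2*(z - 3)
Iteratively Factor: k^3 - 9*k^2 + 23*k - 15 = (k - 5)*(k^2 - 4*k + 3) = (k - 5)*(k - 1)*(k - 3)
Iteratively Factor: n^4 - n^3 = (n)*(n^3 - n^2) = n^2*(n^2 - n) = n^2*(n - 1)*(n)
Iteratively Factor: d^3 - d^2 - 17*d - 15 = (d + 1)*(d^2 - 2*d - 15) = (d + 1)*(d + 3)*(d - 5)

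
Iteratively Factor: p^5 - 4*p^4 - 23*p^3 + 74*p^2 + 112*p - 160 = (p + 2)*(p^4 - 6*p^3 - 11*p^2 + 96*p - 80) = (p - 5)*(p + 2)*(p^3 - p^2 - 16*p + 16) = (p - 5)*(p - 1)*(p + 2)*(p^2 - 16) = (p - 5)*(p - 1)*(p + 2)*(p + 4)*(p - 4)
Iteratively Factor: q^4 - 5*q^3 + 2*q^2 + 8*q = (q + 1)*(q^3 - 6*q^2 + 8*q) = (q - 4)*(q + 1)*(q^2 - 2*q) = (q - 4)*(q - 2)*(q + 1)*(q)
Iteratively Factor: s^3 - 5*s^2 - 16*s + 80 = (s - 5)*(s^2 - 16) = (s - 5)*(s + 4)*(s - 4)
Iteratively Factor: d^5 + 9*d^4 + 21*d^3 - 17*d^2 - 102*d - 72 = (d + 4)*(d^4 + 5*d^3 + d^2 - 21*d - 18) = (d + 3)*(d + 4)*(d^3 + 2*d^2 - 5*d - 6) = (d + 3)^2*(d + 4)*(d^2 - d - 2) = (d - 2)*(d + 3)^2*(d + 4)*(d + 1)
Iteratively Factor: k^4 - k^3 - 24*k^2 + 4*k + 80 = (k + 4)*(k^3 - 5*k^2 - 4*k + 20) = (k + 2)*(k + 4)*(k^2 - 7*k + 10) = (k - 2)*(k + 2)*(k + 4)*(k - 5)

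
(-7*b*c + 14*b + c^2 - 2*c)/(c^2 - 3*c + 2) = (-7*b + c)/(c - 1)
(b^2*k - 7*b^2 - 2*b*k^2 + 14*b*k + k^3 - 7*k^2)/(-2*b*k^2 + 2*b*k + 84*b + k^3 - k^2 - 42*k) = (-b^2 + 2*b*k - k^2)/(2*b*k + 12*b - k^2 - 6*k)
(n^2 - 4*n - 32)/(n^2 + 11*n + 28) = (n - 8)/(n + 7)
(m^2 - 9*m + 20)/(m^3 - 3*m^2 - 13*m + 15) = (m - 4)/(m^2 + 2*m - 3)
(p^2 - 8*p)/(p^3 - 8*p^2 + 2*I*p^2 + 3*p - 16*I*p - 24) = p/(p^2 + 2*I*p + 3)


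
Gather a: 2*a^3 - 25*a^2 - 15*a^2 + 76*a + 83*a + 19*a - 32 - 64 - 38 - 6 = 2*a^3 - 40*a^2 + 178*a - 140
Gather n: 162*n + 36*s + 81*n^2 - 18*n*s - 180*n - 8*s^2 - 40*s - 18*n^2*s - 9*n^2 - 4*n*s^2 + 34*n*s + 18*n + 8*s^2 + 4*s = n^2*(72 - 18*s) + n*(-4*s^2 + 16*s)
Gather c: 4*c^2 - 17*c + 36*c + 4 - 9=4*c^2 + 19*c - 5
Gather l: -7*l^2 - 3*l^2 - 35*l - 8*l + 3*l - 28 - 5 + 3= -10*l^2 - 40*l - 30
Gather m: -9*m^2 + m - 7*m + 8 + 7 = -9*m^2 - 6*m + 15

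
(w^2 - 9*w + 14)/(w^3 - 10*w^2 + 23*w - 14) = 1/(w - 1)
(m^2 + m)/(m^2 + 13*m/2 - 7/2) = 2*m*(m + 1)/(2*m^2 + 13*m - 7)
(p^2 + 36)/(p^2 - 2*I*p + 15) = (p^2 + 36)/(p^2 - 2*I*p + 15)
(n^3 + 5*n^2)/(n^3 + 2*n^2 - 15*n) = n/(n - 3)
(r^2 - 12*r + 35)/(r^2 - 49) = (r - 5)/(r + 7)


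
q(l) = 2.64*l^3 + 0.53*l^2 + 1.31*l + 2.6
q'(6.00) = 292.79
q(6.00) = 599.78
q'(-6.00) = 280.07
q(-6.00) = -556.42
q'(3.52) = 103.17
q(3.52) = 128.92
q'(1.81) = 29.18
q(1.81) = 22.36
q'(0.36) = 2.72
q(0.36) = 3.26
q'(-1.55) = 18.69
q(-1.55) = -7.99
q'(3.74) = 116.06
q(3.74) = 153.02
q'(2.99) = 75.28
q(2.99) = 81.82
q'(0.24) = 2.02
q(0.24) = 2.98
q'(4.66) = 178.24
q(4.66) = 287.37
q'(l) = 7.92*l^2 + 1.06*l + 1.31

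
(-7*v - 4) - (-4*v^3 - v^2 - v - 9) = 4*v^3 + v^2 - 6*v + 5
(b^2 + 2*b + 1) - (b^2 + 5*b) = 1 - 3*b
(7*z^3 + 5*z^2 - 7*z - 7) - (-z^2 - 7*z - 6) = 7*z^3 + 6*z^2 - 1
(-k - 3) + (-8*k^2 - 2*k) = -8*k^2 - 3*k - 3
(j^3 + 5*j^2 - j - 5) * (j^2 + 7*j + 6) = j^5 + 12*j^4 + 40*j^3 + 18*j^2 - 41*j - 30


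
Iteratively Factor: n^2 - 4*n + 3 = (n - 3)*(n - 1)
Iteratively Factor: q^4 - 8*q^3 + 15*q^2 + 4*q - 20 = (q + 1)*(q^3 - 9*q^2 + 24*q - 20) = (q - 2)*(q + 1)*(q^2 - 7*q + 10) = (q - 2)^2*(q + 1)*(q - 5)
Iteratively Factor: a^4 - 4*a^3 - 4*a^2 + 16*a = (a + 2)*(a^3 - 6*a^2 + 8*a) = (a - 4)*(a + 2)*(a^2 - 2*a) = a*(a - 4)*(a + 2)*(a - 2)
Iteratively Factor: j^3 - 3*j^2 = (j)*(j^2 - 3*j) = j^2*(j - 3)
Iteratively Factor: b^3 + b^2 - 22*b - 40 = (b + 4)*(b^2 - 3*b - 10) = (b + 2)*(b + 4)*(b - 5)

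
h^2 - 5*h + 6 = (h - 3)*(h - 2)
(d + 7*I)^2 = d^2 + 14*I*d - 49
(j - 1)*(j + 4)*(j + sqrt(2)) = j^3 + sqrt(2)*j^2 + 3*j^2 - 4*j + 3*sqrt(2)*j - 4*sqrt(2)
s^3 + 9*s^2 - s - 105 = (s - 3)*(s + 5)*(s + 7)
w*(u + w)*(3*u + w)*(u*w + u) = 3*u^3*w^2 + 3*u^3*w + 4*u^2*w^3 + 4*u^2*w^2 + u*w^4 + u*w^3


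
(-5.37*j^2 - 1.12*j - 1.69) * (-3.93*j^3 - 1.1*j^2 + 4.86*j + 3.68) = 21.1041*j^5 + 10.3086*j^4 - 18.2245*j^3 - 23.3458*j^2 - 12.335*j - 6.2192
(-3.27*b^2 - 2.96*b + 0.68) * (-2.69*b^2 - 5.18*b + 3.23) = 8.7963*b^4 + 24.901*b^3 + 2.9415*b^2 - 13.0832*b + 2.1964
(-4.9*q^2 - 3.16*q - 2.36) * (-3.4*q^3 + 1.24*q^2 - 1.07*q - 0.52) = 16.66*q^5 + 4.668*q^4 + 9.3486*q^3 + 3.0028*q^2 + 4.1684*q + 1.2272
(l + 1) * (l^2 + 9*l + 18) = l^3 + 10*l^2 + 27*l + 18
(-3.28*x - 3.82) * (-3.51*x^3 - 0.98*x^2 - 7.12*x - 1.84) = 11.5128*x^4 + 16.6226*x^3 + 27.0972*x^2 + 33.2336*x + 7.0288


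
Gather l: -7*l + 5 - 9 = -7*l - 4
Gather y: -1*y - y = -2*y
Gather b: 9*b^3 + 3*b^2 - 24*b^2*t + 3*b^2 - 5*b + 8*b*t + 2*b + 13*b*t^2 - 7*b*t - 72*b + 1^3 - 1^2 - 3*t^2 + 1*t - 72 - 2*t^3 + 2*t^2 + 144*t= 9*b^3 + b^2*(6 - 24*t) + b*(13*t^2 + t - 75) - 2*t^3 - t^2 + 145*t - 72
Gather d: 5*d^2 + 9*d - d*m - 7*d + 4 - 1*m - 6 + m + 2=5*d^2 + d*(2 - m)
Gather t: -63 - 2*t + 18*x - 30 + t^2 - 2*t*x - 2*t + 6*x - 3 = t^2 + t*(-2*x - 4) + 24*x - 96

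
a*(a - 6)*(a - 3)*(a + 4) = a^4 - 5*a^3 - 18*a^2 + 72*a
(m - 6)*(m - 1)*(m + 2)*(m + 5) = m^4 - 33*m^2 - 28*m + 60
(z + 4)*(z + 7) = z^2 + 11*z + 28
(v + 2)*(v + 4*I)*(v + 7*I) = v^3 + 2*v^2 + 11*I*v^2 - 28*v + 22*I*v - 56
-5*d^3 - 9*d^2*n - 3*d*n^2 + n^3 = (-5*d + n)*(d + n)^2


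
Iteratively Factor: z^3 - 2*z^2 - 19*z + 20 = (z - 1)*(z^2 - z - 20) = (z - 5)*(z - 1)*(z + 4)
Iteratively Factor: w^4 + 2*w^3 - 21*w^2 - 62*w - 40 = (w + 4)*(w^3 - 2*w^2 - 13*w - 10) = (w + 1)*(w + 4)*(w^2 - 3*w - 10) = (w - 5)*(w + 1)*(w + 4)*(w + 2)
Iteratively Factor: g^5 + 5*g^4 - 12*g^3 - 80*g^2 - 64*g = (g + 4)*(g^4 + g^3 - 16*g^2 - 16*g) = g*(g + 4)*(g^3 + g^2 - 16*g - 16) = g*(g + 4)^2*(g^2 - 3*g - 4) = g*(g - 4)*(g + 4)^2*(g + 1)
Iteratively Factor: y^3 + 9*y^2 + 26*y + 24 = (y + 4)*(y^2 + 5*y + 6) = (y + 2)*(y + 4)*(y + 3)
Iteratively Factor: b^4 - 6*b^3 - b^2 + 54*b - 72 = (b + 3)*(b^3 - 9*b^2 + 26*b - 24) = (b - 3)*(b + 3)*(b^2 - 6*b + 8) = (b - 4)*(b - 3)*(b + 3)*(b - 2)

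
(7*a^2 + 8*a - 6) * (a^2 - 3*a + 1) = 7*a^4 - 13*a^3 - 23*a^2 + 26*a - 6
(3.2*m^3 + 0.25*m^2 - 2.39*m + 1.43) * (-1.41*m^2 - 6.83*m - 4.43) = -4.512*m^5 - 22.2085*m^4 - 12.5136*m^3 + 13.1999*m^2 + 0.8208*m - 6.3349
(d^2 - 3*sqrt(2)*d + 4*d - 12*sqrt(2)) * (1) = d^2 - 3*sqrt(2)*d + 4*d - 12*sqrt(2)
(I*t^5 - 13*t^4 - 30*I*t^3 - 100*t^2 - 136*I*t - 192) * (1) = I*t^5 - 13*t^4 - 30*I*t^3 - 100*t^2 - 136*I*t - 192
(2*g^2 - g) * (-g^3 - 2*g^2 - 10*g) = -2*g^5 - 3*g^4 - 18*g^3 + 10*g^2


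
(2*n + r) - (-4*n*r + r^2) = 4*n*r + 2*n - r^2 + r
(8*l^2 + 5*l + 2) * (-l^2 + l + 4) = -8*l^4 + 3*l^3 + 35*l^2 + 22*l + 8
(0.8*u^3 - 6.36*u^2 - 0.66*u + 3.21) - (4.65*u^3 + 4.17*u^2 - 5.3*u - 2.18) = -3.85*u^3 - 10.53*u^2 + 4.64*u + 5.39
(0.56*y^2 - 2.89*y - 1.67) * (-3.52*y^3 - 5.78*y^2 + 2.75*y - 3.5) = -1.9712*y^5 + 6.936*y^4 + 24.1226*y^3 - 0.254900000000001*y^2 + 5.5225*y + 5.845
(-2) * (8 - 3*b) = 6*b - 16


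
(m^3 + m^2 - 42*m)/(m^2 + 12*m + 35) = m*(m - 6)/(m + 5)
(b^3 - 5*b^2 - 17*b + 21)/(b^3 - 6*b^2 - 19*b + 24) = (b - 7)/(b - 8)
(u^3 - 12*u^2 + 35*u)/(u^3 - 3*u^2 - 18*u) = (-u^2 + 12*u - 35)/(-u^2 + 3*u + 18)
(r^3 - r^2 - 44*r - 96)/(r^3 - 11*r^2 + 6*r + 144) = (r + 4)/(r - 6)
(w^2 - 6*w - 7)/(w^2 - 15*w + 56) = (w + 1)/(w - 8)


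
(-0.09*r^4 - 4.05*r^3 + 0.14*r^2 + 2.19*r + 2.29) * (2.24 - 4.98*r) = 0.4482*r^5 + 19.9674*r^4 - 9.7692*r^3 - 10.5926*r^2 - 6.4986*r + 5.1296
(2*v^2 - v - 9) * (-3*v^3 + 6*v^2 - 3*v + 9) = -6*v^5 + 15*v^4 + 15*v^3 - 33*v^2 + 18*v - 81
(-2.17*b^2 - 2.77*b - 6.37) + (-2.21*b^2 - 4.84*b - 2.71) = -4.38*b^2 - 7.61*b - 9.08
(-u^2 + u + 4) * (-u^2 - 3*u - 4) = u^4 + 2*u^3 - 3*u^2 - 16*u - 16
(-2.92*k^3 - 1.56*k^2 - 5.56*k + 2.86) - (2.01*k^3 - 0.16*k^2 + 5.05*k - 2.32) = -4.93*k^3 - 1.4*k^2 - 10.61*k + 5.18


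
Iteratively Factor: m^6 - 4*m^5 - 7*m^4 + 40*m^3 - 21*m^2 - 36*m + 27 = (m + 1)*(m^5 - 5*m^4 - 2*m^3 + 42*m^2 - 63*m + 27) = (m - 3)*(m + 1)*(m^4 - 2*m^3 - 8*m^2 + 18*m - 9) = (m - 3)*(m + 1)*(m + 3)*(m^3 - 5*m^2 + 7*m - 3) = (m - 3)*(m - 1)*(m + 1)*(m + 3)*(m^2 - 4*m + 3) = (m - 3)*(m - 1)^2*(m + 1)*(m + 3)*(m - 3)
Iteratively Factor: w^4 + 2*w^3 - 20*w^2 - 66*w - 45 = (w + 1)*(w^3 + w^2 - 21*w - 45) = (w + 1)*(w + 3)*(w^2 - 2*w - 15) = (w + 1)*(w + 3)^2*(w - 5)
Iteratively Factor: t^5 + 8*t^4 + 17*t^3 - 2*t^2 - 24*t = (t + 3)*(t^4 + 5*t^3 + 2*t^2 - 8*t) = (t + 2)*(t + 3)*(t^3 + 3*t^2 - 4*t) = (t - 1)*(t + 2)*(t + 3)*(t^2 + 4*t) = t*(t - 1)*(t + 2)*(t + 3)*(t + 4)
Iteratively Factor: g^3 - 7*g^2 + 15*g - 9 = (g - 3)*(g^2 - 4*g + 3) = (g - 3)^2*(g - 1)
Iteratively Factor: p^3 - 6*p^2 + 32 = (p - 4)*(p^2 - 2*p - 8) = (p - 4)*(p + 2)*(p - 4)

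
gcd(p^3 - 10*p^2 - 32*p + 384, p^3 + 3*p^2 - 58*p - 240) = p^2 - 2*p - 48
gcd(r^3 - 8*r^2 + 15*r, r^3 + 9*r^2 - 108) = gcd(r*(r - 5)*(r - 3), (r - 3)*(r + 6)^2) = r - 3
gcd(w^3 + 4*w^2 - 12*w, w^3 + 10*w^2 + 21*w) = w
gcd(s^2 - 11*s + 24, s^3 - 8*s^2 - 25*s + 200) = s - 8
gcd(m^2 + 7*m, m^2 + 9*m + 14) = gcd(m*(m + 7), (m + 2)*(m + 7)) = m + 7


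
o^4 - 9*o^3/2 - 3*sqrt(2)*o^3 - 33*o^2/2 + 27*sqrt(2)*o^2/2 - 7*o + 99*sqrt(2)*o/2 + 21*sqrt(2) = (o - 7)*(o - 3*sqrt(2))*(sqrt(2)*o/2 + sqrt(2))*(sqrt(2)*o + sqrt(2)/2)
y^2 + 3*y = y*(y + 3)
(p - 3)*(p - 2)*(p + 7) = p^3 + 2*p^2 - 29*p + 42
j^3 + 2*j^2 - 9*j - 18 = (j - 3)*(j + 2)*(j + 3)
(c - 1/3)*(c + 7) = c^2 + 20*c/3 - 7/3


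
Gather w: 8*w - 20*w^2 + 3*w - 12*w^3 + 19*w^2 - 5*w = -12*w^3 - w^2 + 6*w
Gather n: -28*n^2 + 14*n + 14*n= -28*n^2 + 28*n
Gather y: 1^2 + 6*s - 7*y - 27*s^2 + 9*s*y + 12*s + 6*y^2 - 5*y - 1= -27*s^2 + 18*s + 6*y^2 + y*(9*s - 12)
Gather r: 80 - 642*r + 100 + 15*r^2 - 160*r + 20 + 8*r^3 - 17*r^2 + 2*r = 8*r^3 - 2*r^2 - 800*r + 200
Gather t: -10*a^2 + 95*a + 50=-10*a^2 + 95*a + 50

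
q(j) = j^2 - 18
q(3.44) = -6.17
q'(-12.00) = -24.00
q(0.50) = -17.75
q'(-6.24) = -12.48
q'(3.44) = 6.88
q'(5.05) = 10.10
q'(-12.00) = -24.00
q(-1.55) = -15.60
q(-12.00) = 126.00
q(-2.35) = -12.48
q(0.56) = -17.69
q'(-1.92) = -3.84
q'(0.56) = 1.12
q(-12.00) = 126.00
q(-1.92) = -14.31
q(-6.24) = 20.94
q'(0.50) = 1.00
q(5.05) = 7.50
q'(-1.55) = -3.10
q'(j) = 2*j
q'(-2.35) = -4.70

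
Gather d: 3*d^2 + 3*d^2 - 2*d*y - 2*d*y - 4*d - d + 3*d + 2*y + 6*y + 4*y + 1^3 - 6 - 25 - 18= 6*d^2 + d*(-4*y - 2) + 12*y - 48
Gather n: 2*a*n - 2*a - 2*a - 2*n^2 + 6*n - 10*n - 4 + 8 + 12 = -4*a - 2*n^2 + n*(2*a - 4) + 16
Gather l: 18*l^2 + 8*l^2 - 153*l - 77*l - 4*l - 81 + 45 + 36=26*l^2 - 234*l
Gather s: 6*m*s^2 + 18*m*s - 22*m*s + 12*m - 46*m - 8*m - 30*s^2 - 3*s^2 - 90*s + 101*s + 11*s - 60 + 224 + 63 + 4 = -42*m + s^2*(6*m - 33) + s*(22 - 4*m) + 231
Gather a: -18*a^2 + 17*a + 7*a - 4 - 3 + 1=-18*a^2 + 24*a - 6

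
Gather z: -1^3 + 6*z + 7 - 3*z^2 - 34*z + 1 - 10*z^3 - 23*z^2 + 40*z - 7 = -10*z^3 - 26*z^2 + 12*z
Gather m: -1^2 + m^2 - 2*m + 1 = m^2 - 2*m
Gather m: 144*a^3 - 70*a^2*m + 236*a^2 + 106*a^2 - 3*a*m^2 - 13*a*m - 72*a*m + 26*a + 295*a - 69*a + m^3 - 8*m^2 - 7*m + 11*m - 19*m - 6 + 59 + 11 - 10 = 144*a^3 + 342*a^2 + 252*a + m^3 + m^2*(-3*a - 8) + m*(-70*a^2 - 85*a - 15) + 54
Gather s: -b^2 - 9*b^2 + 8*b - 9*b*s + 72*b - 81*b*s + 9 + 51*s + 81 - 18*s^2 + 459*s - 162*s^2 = -10*b^2 + 80*b - 180*s^2 + s*(510 - 90*b) + 90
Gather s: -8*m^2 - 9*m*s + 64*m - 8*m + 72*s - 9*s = -8*m^2 + 56*m + s*(63 - 9*m)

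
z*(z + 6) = z^2 + 6*z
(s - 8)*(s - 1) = s^2 - 9*s + 8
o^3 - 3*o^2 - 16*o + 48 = (o - 4)*(o - 3)*(o + 4)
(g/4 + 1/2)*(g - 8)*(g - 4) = g^3/4 - 5*g^2/2 + 2*g + 16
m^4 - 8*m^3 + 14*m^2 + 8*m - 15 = (m - 5)*(m - 3)*(m - 1)*(m + 1)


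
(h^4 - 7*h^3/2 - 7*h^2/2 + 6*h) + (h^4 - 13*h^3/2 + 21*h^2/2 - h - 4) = 2*h^4 - 10*h^3 + 7*h^2 + 5*h - 4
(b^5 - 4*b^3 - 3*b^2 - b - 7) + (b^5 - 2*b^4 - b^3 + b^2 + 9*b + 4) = 2*b^5 - 2*b^4 - 5*b^3 - 2*b^2 + 8*b - 3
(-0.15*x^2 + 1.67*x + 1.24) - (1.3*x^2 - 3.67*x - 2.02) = -1.45*x^2 + 5.34*x + 3.26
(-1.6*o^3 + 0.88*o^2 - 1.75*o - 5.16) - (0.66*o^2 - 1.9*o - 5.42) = -1.6*o^3 + 0.22*o^2 + 0.15*o + 0.26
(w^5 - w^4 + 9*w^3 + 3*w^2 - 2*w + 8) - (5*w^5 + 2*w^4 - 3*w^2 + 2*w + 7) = -4*w^5 - 3*w^4 + 9*w^3 + 6*w^2 - 4*w + 1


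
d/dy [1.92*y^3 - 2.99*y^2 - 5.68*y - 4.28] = 5.76*y^2 - 5.98*y - 5.68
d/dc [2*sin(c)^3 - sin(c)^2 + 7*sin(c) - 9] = (6*sin(c)^2 - 2*sin(c) + 7)*cos(c)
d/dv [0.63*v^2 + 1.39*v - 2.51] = 1.26*v + 1.39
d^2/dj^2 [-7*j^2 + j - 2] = -14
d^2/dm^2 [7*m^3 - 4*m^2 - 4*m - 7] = 42*m - 8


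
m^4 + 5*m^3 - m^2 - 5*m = m*(m - 1)*(m + 1)*(m + 5)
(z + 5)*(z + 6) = z^2 + 11*z + 30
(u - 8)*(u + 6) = u^2 - 2*u - 48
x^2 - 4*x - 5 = (x - 5)*(x + 1)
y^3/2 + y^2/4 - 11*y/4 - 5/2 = (y/2 + 1)*(y - 5/2)*(y + 1)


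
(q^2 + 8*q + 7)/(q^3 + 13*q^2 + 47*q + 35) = 1/(q + 5)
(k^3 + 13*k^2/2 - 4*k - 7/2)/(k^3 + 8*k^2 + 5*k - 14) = (k + 1/2)/(k + 2)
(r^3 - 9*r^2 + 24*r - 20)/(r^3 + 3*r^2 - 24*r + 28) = (r - 5)/(r + 7)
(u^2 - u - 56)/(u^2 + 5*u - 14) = (u - 8)/(u - 2)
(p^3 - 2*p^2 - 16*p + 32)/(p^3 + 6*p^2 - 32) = (p - 4)/(p + 4)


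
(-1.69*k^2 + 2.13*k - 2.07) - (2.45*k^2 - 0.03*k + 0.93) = -4.14*k^2 + 2.16*k - 3.0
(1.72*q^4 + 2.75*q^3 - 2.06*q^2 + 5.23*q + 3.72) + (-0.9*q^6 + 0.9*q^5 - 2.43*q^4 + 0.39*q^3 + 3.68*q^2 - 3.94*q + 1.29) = -0.9*q^6 + 0.9*q^5 - 0.71*q^4 + 3.14*q^3 + 1.62*q^2 + 1.29*q + 5.01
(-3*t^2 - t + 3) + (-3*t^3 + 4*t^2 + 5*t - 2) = -3*t^3 + t^2 + 4*t + 1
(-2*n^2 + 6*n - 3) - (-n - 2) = -2*n^2 + 7*n - 1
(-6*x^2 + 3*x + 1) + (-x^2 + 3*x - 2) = -7*x^2 + 6*x - 1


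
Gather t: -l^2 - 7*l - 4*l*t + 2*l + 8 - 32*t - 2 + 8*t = -l^2 - 5*l + t*(-4*l - 24) + 6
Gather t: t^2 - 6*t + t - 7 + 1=t^2 - 5*t - 6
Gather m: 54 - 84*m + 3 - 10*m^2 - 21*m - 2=-10*m^2 - 105*m + 55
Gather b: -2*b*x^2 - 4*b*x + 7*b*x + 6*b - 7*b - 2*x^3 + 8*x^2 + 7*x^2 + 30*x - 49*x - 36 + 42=b*(-2*x^2 + 3*x - 1) - 2*x^3 + 15*x^2 - 19*x + 6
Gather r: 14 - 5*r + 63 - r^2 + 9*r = -r^2 + 4*r + 77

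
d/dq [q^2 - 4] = 2*q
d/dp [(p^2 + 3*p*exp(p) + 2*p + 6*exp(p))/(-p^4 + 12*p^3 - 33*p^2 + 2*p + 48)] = (2*(p^2 + 3*p*exp(p) + 2*p + 6*exp(p))*(2*p^3 - 18*p^2 + 33*p - 1) + (3*p*exp(p) + 2*p + 9*exp(p) + 2)*(-p^4 + 12*p^3 - 33*p^2 + 2*p + 48))/(-p^4 + 12*p^3 - 33*p^2 + 2*p + 48)^2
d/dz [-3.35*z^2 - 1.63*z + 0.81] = -6.7*z - 1.63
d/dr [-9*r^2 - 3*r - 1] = -18*r - 3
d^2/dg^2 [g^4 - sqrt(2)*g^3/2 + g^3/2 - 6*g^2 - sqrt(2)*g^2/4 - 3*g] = 12*g^2 - 3*sqrt(2)*g + 3*g - 12 - sqrt(2)/2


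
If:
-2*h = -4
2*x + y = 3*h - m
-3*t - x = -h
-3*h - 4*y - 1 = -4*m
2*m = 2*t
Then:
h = 2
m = -15/16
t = -15/16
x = 77/16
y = -43/16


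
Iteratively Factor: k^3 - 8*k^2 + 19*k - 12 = (k - 1)*(k^2 - 7*k + 12) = (k - 4)*(k - 1)*(k - 3)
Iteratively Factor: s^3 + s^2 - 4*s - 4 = (s - 2)*(s^2 + 3*s + 2) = (s - 2)*(s + 2)*(s + 1)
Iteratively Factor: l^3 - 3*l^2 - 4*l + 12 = (l - 3)*(l^2 - 4) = (l - 3)*(l - 2)*(l + 2)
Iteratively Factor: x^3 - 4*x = (x + 2)*(x^2 - 2*x) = (x - 2)*(x + 2)*(x)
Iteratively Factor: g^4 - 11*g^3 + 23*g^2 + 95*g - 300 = (g - 4)*(g^3 - 7*g^2 - 5*g + 75) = (g - 4)*(g + 3)*(g^2 - 10*g + 25) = (g - 5)*(g - 4)*(g + 3)*(g - 5)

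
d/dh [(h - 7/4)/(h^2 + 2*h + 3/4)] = 4*(-4*h^2 + 14*h + 17)/(16*h^4 + 64*h^3 + 88*h^2 + 48*h + 9)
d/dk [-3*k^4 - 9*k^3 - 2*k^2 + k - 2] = -12*k^3 - 27*k^2 - 4*k + 1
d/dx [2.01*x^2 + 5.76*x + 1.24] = 4.02*x + 5.76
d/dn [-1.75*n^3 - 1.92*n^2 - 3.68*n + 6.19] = -5.25*n^2 - 3.84*n - 3.68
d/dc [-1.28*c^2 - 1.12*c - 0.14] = -2.56*c - 1.12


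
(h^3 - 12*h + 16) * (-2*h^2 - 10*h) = -2*h^5 - 10*h^4 + 24*h^3 + 88*h^2 - 160*h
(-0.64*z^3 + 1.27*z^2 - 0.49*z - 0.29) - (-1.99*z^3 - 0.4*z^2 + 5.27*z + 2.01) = 1.35*z^3 + 1.67*z^2 - 5.76*z - 2.3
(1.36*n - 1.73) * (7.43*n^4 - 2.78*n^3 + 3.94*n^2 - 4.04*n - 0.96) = 10.1048*n^5 - 16.6347*n^4 + 10.1678*n^3 - 12.3106*n^2 + 5.6836*n + 1.6608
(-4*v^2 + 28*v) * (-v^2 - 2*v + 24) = 4*v^4 - 20*v^3 - 152*v^2 + 672*v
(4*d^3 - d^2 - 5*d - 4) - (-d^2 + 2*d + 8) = 4*d^3 - 7*d - 12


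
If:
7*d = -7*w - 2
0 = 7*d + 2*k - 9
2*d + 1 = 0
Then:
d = -1/2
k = 25/4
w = 3/14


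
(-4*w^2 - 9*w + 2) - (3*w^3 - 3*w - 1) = -3*w^3 - 4*w^2 - 6*w + 3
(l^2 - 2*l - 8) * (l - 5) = l^3 - 7*l^2 + 2*l + 40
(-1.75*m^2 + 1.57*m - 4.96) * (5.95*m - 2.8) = -10.4125*m^3 + 14.2415*m^2 - 33.908*m + 13.888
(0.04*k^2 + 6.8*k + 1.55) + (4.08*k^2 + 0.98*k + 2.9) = 4.12*k^2 + 7.78*k + 4.45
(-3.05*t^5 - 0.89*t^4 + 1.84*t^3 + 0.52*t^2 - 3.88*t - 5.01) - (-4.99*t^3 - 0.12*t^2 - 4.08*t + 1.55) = -3.05*t^5 - 0.89*t^4 + 6.83*t^3 + 0.64*t^2 + 0.2*t - 6.56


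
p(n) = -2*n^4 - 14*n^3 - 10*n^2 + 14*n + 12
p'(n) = -8*n^3 - 42*n^2 - 20*n + 14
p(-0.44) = 5.02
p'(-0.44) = 15.35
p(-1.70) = 11.38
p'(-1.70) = -34.08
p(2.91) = -520.35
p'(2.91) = -597.00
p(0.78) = 9.45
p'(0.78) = -30.95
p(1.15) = -9.92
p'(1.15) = -76.71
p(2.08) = -165.56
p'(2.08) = -281.30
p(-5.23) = 171.67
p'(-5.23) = 114.22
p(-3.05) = 100.42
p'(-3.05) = -88.72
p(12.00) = -66924.00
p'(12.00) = -20098.00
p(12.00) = -66924.00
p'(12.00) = -20098.00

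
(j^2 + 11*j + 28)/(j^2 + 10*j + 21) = (j + 4)/(j + 3)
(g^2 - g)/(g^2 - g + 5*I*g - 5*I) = g/(g + 5*I)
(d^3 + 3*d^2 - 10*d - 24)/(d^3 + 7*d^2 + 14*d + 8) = (d - 3)/(d + 1)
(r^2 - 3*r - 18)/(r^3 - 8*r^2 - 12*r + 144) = (r + 3)/(r^2 - 2*r - 24)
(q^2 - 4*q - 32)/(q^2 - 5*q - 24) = (q + 4)/(q + 3)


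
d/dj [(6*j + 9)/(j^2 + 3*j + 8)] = 3*(2*j^2 + 6*j - (2*j + 3)^2 + 16)/(j^2 + 3*j + 8)^2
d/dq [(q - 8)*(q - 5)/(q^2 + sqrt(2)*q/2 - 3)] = 2*(-(q - 8)*(q - 5)*(4*q + sqrt(2)) + (2*q - 13)*(2*q^2 + sqrt(2)*q - 6))/(2*q^2 + sqrt(2)*q - 6)^2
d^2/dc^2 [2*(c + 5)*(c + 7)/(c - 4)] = 396/(c^3 - 12*c^2 + 48*c - 64)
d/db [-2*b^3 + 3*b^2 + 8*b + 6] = -6*b^2 + 6*b + 8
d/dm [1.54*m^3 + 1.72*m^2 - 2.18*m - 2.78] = 4.62*m^2 + 3.44*m - 2.18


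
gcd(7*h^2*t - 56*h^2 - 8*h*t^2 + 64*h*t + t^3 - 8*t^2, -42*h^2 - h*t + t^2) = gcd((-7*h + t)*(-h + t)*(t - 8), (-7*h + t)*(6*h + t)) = -7*h + t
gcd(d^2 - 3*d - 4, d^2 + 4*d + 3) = d + 1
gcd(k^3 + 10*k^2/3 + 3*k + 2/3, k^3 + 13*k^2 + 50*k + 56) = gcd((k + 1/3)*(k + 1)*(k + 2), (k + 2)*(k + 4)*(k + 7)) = k + 2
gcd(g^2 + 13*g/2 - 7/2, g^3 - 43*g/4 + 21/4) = g - 1/2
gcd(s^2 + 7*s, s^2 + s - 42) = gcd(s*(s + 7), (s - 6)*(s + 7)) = s + 7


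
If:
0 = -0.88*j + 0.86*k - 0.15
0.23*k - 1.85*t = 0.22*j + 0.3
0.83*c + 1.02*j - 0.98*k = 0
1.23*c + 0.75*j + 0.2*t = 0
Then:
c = 0.21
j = -0.31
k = -0.14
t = -0.14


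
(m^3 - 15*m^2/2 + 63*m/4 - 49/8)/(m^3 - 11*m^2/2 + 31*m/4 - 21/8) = (2*m - 7)/(2*m - 3)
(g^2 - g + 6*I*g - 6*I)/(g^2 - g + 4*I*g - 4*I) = (g + 6*I)/(g + 4*I)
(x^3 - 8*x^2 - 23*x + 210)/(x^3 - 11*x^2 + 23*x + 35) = (x^2 - x - 30)/(x^2 - 4*x - 5)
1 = 1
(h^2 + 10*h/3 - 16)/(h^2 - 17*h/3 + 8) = (h + 6)/(h - 3)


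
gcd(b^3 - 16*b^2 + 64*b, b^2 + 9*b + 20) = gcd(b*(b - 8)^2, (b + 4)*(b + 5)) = 1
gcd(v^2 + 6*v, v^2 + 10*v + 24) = v + 6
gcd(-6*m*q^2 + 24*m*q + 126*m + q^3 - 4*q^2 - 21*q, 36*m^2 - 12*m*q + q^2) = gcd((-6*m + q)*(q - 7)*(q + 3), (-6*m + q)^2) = -6*m + q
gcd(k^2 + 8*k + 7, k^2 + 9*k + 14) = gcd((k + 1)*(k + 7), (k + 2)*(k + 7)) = k + 7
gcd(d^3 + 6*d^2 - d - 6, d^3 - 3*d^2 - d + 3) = d^2 - 1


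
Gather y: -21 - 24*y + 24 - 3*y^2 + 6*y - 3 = -3*y^2 - 18*y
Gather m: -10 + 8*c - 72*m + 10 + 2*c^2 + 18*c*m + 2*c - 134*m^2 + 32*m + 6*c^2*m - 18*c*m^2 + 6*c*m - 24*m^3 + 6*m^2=2*c^2 + 10*c - 24*m^3 + m^2*(-18*c - 128) + m*(6*c^2 + 24*c - 40)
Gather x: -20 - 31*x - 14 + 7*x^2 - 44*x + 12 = 7*x^2 - 75*x - 22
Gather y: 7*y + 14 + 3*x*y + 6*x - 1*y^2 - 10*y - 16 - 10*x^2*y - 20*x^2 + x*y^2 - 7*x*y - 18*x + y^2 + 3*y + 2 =-20*x^2 + x*y^2 - 12*x + y*(-10*x^2 - 4*x)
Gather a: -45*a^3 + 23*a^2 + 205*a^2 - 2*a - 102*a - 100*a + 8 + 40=-45*a^3 + 228*a^2 - 204*a + 48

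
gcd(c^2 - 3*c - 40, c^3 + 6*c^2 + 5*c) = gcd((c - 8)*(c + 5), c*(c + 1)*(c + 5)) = c + 5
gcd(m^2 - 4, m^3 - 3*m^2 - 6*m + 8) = m + 2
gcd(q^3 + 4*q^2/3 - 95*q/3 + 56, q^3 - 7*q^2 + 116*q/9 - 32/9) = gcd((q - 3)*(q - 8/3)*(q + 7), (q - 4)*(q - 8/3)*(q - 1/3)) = q - 8/3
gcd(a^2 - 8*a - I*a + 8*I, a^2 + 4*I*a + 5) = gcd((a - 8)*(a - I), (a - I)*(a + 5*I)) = a - I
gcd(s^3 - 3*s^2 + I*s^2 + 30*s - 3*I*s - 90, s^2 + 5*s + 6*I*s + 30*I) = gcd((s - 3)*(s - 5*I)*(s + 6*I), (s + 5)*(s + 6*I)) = s + 6*I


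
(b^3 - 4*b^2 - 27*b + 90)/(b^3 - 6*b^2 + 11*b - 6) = (b^2 - b - 30)/(b^2 - 3*b + 2)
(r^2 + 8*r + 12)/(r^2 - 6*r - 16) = (r + 6)/(r - 8)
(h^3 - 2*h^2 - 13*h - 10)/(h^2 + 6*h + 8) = (h^2 - 4*h - 5)/(h + 4)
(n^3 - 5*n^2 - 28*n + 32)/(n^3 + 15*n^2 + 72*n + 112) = (n^2 - 9*n + 8)/(n^2 + 11*n + 28)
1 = 1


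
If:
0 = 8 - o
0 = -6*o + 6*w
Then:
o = 8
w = 8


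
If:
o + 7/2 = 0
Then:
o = -7/2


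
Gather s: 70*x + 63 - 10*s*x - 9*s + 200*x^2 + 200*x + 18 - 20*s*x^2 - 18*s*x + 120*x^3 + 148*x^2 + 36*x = s*(-20*x^2 - 28*x - 9) + 120*x^3 + 348*x^2 + 306*x + 81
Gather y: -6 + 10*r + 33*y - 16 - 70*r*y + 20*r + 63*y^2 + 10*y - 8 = 30*r + 63*y^2 + y*(43 - 70*r) - 30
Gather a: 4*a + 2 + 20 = 4*a + 22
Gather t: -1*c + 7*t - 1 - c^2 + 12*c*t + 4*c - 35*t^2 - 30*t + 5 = -c^2 + 3*c - 35*t^2 + t*(12*c - 23) + 4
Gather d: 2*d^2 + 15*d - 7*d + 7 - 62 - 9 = 2*d^2 + 8*d - 64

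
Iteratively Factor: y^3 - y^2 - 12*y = (y + 3)*(y^2 - 4*y) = (y - 4)*(y + 3)*(y)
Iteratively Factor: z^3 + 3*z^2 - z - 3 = (z + 3)*(z^2 - 1) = (z - 1)*(z + 3)*(z + 1)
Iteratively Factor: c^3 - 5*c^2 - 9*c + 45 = (c + 3)*(c^2 - 8*c + 15) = (c - 5)*(c + 3)*(c - 3)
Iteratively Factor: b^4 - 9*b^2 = (b)*(b^3 - 9*b) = b^2*(b^2 - 9) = b^2*(b - 3)*(b + 3)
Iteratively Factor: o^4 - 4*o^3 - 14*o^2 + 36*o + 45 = (o + 1)*(o^3 - 5*o^2 - 9*o + 45) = (o + 1)*(o + 3)*(o^2 - 8*o + 15) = (o - 5)*(o + 1)*(o + 3)*(o - 3)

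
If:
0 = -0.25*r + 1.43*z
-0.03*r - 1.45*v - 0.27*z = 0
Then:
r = 5.72*z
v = -0.304551724137931*z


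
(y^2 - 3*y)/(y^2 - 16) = y*(y - 3)/(y^2 - 16)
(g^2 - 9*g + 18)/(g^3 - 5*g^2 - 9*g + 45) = (g - 6)/(g^2 - 2*g - 15)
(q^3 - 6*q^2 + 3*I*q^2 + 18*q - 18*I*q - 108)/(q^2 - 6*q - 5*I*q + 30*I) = (q^2 + 3*I*q + 18)/(q - 5*I)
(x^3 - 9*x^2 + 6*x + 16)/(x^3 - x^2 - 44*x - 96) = (x^2 - x - 2)/(x^2 + 7*x + 12)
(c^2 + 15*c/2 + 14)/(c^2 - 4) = (c^2 + 15*c/2 + 14)/(c^2 - 4)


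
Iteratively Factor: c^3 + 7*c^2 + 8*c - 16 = (c + 4)*(c^2 + 3*c - 4) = (c - 1)*(c + 4)*(c + 4)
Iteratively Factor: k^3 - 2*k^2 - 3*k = (k)*(k^2 - 2*k - 3) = k*(k + 1)*(k - 3)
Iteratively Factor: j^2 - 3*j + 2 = (j - 2)*(j - 1)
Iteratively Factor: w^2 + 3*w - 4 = (w - 1)*(w + 4)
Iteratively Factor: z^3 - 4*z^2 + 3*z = (z - 3)*(z^2 - z) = (z - 3)*(z - 1)*(z)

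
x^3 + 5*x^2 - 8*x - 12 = (x - 2)*(x + 1)*(x + 6)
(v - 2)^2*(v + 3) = v^3 - v^2 - 8*v + 12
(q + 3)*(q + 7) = q^2 + 10*q + 21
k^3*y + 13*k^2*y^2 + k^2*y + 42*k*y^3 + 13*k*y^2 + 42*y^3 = (k + 6*y)*(k + 7*y)*(k*y + y)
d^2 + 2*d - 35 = (d - 5)*(d + 7)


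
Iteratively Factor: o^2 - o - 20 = (o + 4)*(o - 5)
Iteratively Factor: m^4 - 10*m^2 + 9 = (m - 1)*(m^3 + m^2 - 9*m - 9) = (m - 3)*(m - 1)*(m^2 + 4*m + 3) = (m - 3)*(m - 1)*(m + 1)*(m + 3)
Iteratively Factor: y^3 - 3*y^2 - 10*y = (y)*(y^2 - 3*y - 10) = y*(y - 5)*(y + 2)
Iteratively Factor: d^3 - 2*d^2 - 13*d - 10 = (d + 2)*(d^2 - 4*d - 5) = (d + 1)*(d + 2)*(d - 5)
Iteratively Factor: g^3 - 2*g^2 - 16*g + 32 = (g - 2)*(g^2 - 16) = (g - 2)*(g + 4)*(g - 4)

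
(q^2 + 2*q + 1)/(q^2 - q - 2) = (q + 1)/(q - 2)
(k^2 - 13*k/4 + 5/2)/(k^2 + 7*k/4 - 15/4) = (k - 2)/(k + 3)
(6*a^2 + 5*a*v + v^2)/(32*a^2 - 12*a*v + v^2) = (6*a^2 + 5*a*v + v^2)/(32*a^2 - 12*a*v + v^2)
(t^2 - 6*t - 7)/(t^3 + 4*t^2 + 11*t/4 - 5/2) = 4*(t^2 - 6*t - 7)/(4*t^3 + 16*t^2 + 11*t - 10)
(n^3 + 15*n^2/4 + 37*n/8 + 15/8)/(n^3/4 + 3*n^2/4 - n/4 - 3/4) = (8*n^2 + 22*n + 15)/(2*(n^2 + 2*n - 3))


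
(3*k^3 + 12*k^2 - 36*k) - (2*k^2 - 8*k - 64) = 3*k^3 + 10*k^2 - 28*k + 64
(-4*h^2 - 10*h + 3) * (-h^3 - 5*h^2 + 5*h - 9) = 4*h^5 + 30*h^4 + 27*h^3 - 29*h^2 + 105*h - 27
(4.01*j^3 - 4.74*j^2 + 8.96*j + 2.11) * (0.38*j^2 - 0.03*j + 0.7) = 1.5238*j^5 - 1.9215*j^4 + 6.354*j^3 - 2.785*j^2 + 6.2087*j + 1.477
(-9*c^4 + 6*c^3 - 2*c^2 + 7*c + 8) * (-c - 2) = 9*c^5 + 12*c^4 - 10*c^3 - 3*c^2 - 22*c - 16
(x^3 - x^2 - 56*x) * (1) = x^3 - x^2 - 56*x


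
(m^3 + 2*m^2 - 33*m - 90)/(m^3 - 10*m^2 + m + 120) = (m^2 - m - 30)/(m^2 - 13*m + 40)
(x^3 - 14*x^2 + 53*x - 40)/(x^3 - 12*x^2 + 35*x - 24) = (x - 5)/(x - 3)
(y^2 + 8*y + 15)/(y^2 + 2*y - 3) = (y + 5)/(y - 1)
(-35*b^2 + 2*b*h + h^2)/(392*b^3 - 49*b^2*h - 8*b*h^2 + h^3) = (-5*b + h)/(56*b^2 - 15*b*h + h^2)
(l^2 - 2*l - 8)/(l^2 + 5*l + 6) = (l - 4)/(l + 3)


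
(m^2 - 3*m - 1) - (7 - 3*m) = m^2 - 8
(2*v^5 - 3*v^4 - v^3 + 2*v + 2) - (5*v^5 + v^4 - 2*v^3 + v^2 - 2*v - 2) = -3*v^5 - 4*v^4 + v^3 - v^2 + 4*v + 4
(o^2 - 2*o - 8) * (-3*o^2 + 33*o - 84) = -3*o^4 + 39*o^3 - 126*o^2 - 96*o + 672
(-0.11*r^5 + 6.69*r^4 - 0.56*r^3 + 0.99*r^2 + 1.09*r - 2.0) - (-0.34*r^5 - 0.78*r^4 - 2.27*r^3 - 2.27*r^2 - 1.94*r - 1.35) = 0.23*r^5 + 7.47*r^4 + 1.71*r^3 + 3.26*r^2 + 3.03*r - 0.65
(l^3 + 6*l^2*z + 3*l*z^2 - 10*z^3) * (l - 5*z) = l^4 + l^3*z - 27*l^2*z^2 - 25*l*z^3 + 50*z^4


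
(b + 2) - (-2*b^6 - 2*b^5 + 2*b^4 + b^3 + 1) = 2*b^6 + 2*b^5 - 2*b^4 - b^3 + b + 1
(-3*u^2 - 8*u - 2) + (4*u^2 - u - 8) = u^2 - 9*u - 10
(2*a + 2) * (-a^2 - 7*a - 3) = -2*a^3 - 16*a^2 - 20*a - 6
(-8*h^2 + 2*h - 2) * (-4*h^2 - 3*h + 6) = 32*h^4 + 16*h^3 - 46*h^2 + 18*h - 12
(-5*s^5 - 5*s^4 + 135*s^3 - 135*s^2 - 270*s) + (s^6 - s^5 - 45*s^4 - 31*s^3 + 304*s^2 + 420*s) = s^6 - 6*s^5 - 50*s^4 + 104*s^3 + 169*s^2 + 150*s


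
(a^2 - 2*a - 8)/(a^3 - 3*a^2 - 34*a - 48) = (a - 4)/(a^2 - 5*a - 24)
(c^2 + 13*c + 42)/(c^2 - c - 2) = (c^2 + 13*c + 42)/(c^2 - c - 2)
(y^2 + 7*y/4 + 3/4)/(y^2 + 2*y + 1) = (y + 3/4)/(y + 1)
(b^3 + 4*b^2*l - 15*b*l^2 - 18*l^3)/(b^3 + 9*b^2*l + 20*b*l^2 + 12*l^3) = (b - 3*l)/(b + 2*l)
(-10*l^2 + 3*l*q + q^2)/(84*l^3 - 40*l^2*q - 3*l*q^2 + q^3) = (5*l + q)/(-42*l^2 - l*q + q^2)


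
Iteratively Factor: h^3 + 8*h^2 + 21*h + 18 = (h + 2)*(h^2 + 6*h + 9) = (h + 2)*(h + 3)*(h + 3)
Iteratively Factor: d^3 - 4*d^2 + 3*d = (d)*(d^2 - 4*d + 3) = d*(d - 1)*(d - 3)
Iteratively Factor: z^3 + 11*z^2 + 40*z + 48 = (z + 4)*(z^2 + 7*z + 12) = (z + 4)^2*(z + 3)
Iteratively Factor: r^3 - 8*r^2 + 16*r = (r)*(r^2 - 8*r + 16) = r*(r - 4)*(r - 4)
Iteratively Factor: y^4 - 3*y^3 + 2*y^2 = (y)*(y^3 - 3*y^2 + 2*y) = y*(y - 2)*(y^2 - y) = y^2*(y - 2)*(y - 1)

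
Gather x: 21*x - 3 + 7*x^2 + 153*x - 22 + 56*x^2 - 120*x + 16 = 63*x^2 + 54*x - 9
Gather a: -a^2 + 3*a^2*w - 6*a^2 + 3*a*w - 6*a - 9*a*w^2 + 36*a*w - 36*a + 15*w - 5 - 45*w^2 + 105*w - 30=a^2*(3*w - 7) + a*(-9*w^2 + 39*w - 42) - 45*w^2 + 120*w - 35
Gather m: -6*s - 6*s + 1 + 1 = 2 - 12*s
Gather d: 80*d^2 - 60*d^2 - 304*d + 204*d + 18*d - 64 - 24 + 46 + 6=20*d^2 - 82*d - 36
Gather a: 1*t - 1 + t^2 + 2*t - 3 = t^2 + 3*t - 4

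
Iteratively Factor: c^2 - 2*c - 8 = (c - 4)*(c + 2)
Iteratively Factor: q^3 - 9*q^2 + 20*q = (q)*(q^2 - 9*q + 20) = q*(q - 5)*(q - 4)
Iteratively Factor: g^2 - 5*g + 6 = (g - 3)*(g - 2)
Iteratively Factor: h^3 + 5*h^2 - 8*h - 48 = (h + 4)*(h^2 + h - 12) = (h + 4)^2*(h - 3)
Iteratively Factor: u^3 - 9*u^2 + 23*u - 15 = (u - 3)*(u^2 - 6*u + 5) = (u - 5)*(u - 3)*(u - 1)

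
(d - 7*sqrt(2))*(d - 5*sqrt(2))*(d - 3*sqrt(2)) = d^3 - 15*sqrt(2)*d^2 + 142*d - 210*sqrt(2)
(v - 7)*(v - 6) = v^2 - 13*v + 42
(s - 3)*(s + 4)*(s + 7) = s^3 + 8*s^2 - 5*s - 84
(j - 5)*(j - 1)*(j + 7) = j^3 + j^2 - 37*j + 35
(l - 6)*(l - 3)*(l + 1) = l^3 - 8*l^2 + 9*l + 18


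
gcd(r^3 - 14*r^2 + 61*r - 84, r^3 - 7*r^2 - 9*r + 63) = r^2 - 10*r + 21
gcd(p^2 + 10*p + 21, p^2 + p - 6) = p + 3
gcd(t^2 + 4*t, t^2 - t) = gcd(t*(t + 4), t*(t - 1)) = t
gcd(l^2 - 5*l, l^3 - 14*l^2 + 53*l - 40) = l - 5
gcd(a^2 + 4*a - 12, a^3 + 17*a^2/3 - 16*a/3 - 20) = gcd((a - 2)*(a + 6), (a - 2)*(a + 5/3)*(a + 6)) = a^2 + 4*a - 12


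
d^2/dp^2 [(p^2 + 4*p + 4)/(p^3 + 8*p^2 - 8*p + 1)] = 2*(p^6 + 12*p^5 + 144*p^4 + 601*p^3 + 624*p^2 - 876*p + 257)/(p^9 + 24*p^8 + 168*p^7 + 131*p^6 - 1296*p^5 + 1680*p^4 - 893*p^3 + 216*p^2 - 24*p + 1)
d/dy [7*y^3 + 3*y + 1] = 21*y^2 + 3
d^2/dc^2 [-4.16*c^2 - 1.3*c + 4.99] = -8.32000000000000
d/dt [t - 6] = 1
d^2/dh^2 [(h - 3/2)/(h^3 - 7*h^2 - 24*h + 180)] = (6*h^3 + 12*h^2 + 242*h + 87)/(h^7 - 9*h^6 - 69*h^5 + 701*h^4 + 1536*h^3 - 18360*h^2 - 10800*h + 162000)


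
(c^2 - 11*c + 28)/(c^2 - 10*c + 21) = (c - 4)/(c - 3)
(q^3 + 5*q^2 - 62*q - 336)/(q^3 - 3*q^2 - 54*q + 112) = (q + 6)/(q - 2)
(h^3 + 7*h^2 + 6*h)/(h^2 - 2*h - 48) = h*(h + 1)/(h - 8)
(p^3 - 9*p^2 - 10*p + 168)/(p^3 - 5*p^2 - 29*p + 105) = (p^2 - 2*p - 24)/(p^2 + 2*p - 15)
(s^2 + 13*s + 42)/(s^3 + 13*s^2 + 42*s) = 1/s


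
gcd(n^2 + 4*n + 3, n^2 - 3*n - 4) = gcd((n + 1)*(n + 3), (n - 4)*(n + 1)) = n + 1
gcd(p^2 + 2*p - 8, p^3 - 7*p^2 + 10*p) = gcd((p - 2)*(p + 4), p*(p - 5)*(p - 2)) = p - 2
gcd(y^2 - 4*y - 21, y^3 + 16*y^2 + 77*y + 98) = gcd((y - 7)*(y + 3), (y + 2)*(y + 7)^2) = 1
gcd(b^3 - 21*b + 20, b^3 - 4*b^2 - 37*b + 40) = b^2 + 4*b - 5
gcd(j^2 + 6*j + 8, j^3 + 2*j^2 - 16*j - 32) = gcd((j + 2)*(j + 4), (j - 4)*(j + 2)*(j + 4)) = j^2 + 6*j + 8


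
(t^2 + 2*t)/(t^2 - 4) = t/(t - 2)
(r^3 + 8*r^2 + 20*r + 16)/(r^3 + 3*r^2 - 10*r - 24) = (r + 2)/(r - 3)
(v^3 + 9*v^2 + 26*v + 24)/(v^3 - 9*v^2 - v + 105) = (v^2 + 6*v + 8)/(v^2 - 12*v + 35)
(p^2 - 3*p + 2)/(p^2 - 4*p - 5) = (-p^2 + 3*p - 2)/(-p^2 + 4*p + 5)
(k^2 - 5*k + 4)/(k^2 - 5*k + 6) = (k^2 - 5*k + 4)/(k^2 - 5*k + 6)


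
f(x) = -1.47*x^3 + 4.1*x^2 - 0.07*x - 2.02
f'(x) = -4.41*x^2 + 8.2*x - 0.07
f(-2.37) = 40.74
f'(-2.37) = -44.27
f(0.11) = -1.98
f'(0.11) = 0.78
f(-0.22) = -1.79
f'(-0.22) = -2.09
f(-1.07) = 4.55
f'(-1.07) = -13.89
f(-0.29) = -1.62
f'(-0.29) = -2.82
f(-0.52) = -0.67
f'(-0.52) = -5.53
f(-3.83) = 140.98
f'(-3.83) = -96.17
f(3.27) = -9.81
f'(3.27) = -20.41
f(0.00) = -2.02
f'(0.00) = -0.07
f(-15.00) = 5882.78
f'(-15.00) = -1115.32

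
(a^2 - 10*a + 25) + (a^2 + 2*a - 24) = 2*a^2 - 8*a + 1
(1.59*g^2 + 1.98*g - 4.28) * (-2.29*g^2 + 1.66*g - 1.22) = -3.6411*g^4 - 1.8948*g^3 + 11.1482*g^2 - 9.5204*g + 5.2216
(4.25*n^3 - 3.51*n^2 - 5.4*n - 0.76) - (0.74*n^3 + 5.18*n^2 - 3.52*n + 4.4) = 3.51*n^3 - 8.69*n^2 - 1.88*n - 5.16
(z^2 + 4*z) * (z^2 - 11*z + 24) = z^4 - 7*z^3 - 20*z^2 + 96*z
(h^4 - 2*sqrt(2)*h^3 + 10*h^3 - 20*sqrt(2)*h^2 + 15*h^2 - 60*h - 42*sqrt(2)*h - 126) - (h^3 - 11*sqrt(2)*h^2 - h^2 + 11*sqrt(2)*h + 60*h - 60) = h^4 - 2*sqrt(2)*h^3 + 9*h^3 - 9*sqrt(2)*h^2 + 16*h^2 - 120*h - 53*sqrt(2)*h - 66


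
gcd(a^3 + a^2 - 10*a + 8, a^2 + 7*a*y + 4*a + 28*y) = a + 4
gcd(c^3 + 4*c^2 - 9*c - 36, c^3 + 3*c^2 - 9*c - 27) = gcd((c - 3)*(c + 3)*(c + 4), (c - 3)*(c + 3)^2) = c^2 - 9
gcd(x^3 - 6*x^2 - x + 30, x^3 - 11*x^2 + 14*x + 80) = x^2 - 3*x - 10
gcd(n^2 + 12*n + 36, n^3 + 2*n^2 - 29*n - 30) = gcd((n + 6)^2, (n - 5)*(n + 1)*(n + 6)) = n + 6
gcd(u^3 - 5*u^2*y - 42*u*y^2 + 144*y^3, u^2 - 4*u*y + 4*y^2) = 1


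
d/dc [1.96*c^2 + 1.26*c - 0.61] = 3.92*c + 1.26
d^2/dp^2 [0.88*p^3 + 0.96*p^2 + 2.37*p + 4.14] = 5.28*p + 1.92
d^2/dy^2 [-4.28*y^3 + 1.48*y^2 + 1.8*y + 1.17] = 2.96 - 25.68*y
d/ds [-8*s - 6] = -8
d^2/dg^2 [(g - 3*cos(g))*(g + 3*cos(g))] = 20 - 36*sin(g)^2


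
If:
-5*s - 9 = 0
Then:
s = -9/5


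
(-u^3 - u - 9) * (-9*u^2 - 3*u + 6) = 9*u^5 + 3*u^4 + 3*u^3 + 84*u^2 + 21*u - 54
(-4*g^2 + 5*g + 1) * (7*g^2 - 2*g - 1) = -28*g^4 + 43*g^3 + g^2 - 7*g - 1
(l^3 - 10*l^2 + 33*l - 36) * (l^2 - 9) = l^5 - 10*l^4 + 24*l^3 + 54*l^2 - 297*l + 324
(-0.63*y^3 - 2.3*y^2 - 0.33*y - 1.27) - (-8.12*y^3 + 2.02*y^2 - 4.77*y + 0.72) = 7.49*y^3 - 4.32*y^2 + 4.44*y - 1.99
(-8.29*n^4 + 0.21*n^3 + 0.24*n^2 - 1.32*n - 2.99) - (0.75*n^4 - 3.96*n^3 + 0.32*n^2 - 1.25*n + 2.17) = -9.04*n^4 + 4.17*n^3 - 0.08*n^2 - 0.0700000000000001*n - 5.16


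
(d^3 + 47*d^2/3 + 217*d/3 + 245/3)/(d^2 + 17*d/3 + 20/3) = (d^2 + 14*d + 49)/(d + 4)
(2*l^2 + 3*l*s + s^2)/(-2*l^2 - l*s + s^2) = (2*l + s)/(-2*l + s)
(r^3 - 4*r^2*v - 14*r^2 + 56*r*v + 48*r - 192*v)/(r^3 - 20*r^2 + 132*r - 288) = (r - 4*v)/(r - 6)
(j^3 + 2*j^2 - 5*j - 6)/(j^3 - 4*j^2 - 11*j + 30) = (j + 1)/(j - 5)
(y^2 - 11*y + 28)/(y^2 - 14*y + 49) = (y - 4)/(y - 7)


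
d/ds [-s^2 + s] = 1 - 2*s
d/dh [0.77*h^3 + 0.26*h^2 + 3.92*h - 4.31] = 2.31*h^2 + 0.52*h + 3.92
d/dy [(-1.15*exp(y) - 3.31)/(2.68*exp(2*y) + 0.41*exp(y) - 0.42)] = (3.082*exp(2*y) + 17.7416*exp(y) + 1.8401)*exp(y)/(7.1824*exp(4*y) + 2.1976*exp(3*y) - 2.0831*exp(2*y) - 0.3444*exp(y) + 0.1764)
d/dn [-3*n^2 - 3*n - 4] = -6*n - 3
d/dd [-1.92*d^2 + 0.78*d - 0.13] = 0.78 - 3.84*d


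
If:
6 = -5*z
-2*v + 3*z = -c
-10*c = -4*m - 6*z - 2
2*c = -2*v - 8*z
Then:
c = 22/5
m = 123/10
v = 2/5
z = -6/5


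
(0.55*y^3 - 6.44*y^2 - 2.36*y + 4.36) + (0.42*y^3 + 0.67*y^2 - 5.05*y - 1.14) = 0.97*y^3 - 5.77*y^2 - 7.41*y + 3.22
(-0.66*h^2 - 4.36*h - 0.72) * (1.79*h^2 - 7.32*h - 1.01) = -1.1814*h^4 - 2.9732*h^3 + 31.293*h^2 + 9.674*h + 0.7272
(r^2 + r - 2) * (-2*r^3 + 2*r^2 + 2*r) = -2*r^5 + 8*r^3 - 2*r^2 - 4*r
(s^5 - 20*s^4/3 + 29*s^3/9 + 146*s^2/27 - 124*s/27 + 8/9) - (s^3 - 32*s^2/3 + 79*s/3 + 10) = s^5 - 20*s^4/3 + 20*s^3/9 + 434*s^2/27 - 835*s/27 - 82/9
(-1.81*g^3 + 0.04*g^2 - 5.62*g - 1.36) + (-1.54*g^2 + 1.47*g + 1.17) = -1.81*g^3 - 1.5*g^2 - 4.15*g - 0.19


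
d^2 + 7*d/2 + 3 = (d + 3/2)*(d + 2)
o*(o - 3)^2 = o^3 - 6*o^2 + 9*o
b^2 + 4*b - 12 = (b - 2)*(b + 6)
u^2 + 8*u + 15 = (u + 3)*(u + 5)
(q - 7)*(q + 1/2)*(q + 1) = q^3 - 11*q^2/2 - 10*q - 7/2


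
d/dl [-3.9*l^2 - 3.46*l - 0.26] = -7.8*l - 3.46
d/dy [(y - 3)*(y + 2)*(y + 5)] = 3*y^2 + 8*y - 11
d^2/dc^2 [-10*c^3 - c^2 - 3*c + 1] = -60*c - 2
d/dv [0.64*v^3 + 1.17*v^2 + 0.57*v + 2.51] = 1.92*v^2 + 2.34*v + 0.57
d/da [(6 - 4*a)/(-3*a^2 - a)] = 6*(-2*a^2 + 6*a + 1)/(a^2*(9*a^2 + 6*a + 1))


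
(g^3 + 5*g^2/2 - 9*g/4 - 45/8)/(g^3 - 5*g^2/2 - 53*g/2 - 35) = (g^2 - 9/4)/(g^2 - 5*g - 14)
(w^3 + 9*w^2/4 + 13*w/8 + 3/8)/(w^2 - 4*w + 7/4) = (8*w^3 + 18*w^2 + 13*w + 3)/(2*(4*w^2 - 16*w + 7))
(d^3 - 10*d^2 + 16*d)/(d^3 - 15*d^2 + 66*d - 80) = d/(d - 5)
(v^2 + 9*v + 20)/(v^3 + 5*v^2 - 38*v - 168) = (v + 5)/(v^2 + v - 42)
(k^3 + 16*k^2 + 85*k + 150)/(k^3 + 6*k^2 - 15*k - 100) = (k + 6)/(k - 4)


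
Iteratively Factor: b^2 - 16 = (b + 4)*(b - 4)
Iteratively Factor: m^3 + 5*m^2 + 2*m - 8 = (m - 1)*(m^2 + 6*m + 8) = (m - 1)*(m + 2)*(m + 4)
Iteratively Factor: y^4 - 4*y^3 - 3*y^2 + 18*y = (y)*(y^3 - 4*y^2 - 3*y + 18) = y*(y - 3)*(y^2 - y - 6) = y*(y - 3)^2*(y + 2)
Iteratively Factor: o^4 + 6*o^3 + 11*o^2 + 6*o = (o + 3)*(o^3 + 3*o^2 + 2*o) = (o + 2)*(o + 3)*(o^2 + o) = (o + 1)*(o + 2)*(o + 3)*(o)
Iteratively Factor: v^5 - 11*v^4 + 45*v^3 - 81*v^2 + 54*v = (v - 3)*(v^4 - 8*v^3 + 21*v^2 - 18*v) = v*(v - 3)*(v^3 - 8*v^2 + 21*v - 18) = v*(v - 3)^2*(v^2 - 5*v + 6) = v*(v - 3)^3*(v - 2)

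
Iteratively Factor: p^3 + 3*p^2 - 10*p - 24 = (p + 4)*(p^2 - p - 6) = (p - 3)*(p + 4)*(p + 2)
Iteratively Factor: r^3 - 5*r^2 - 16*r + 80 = (r - 4)*(r^2 - r - 20) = (r - 5)*(r - 4)*(r + 4)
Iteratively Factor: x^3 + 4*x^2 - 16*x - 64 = (x + 4)*(x^2 - 16) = (x - 4)*(x + 4)*(x + 4)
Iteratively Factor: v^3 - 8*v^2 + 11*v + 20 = (v + 1)*(v^2 - 9*v + 20) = (v - 4)*(v + 1)*(v - 5)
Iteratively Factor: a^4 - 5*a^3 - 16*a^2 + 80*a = (a)*(a^3 - 5*a^2 - 16*a + 80) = a*(a + 4)*(a^2 - 9*a + 20) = a*(a - 5)*(a + 4)*(a - 4)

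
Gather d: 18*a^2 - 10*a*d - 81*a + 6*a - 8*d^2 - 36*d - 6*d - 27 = 18*a^2 - 75*a - 8*d^2 + d*(-10*a - 42) - 27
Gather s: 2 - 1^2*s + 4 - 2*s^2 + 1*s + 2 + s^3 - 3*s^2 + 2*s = s^3 - 5*s^2 + 2*s + 8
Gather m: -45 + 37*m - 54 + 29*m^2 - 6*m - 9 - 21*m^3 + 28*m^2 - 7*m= -21*m^3 + 57*m^2 + 24*m - 108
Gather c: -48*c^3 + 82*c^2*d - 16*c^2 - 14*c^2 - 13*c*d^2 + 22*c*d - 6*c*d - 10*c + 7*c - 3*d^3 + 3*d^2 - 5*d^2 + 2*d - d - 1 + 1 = -48*c^3 + c^2*(82*d - 30) + c*(-13*d^2 + 16*d - 3) - 3*d^3 - 2*d^2 + d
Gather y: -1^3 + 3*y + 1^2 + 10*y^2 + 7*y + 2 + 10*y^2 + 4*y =20*y^2 + 14*y + 2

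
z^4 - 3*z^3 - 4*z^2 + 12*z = z*(z - 3)*(z - 2)*(z + 2)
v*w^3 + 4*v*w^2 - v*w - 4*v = (w - 1)*(w + 4)*(v*w + v)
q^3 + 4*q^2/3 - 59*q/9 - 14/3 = (q - 7/3)*(q + 2/3)*(q + 3)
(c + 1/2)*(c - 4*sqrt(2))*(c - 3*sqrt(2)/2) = c^3 - 11*sqrt(2)*c^2/2 + c^2/2 - 11*sqrt(2)*c/4 + 12*c + 6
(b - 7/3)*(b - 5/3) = b^2 - 4*b + 35/9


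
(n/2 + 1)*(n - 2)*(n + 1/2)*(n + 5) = n^4/2 + 11*n^3/4 - 3*n^2/4 - 11*n - 5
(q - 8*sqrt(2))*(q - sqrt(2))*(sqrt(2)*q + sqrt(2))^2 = 2*q^4 - 18*sqrt(2)*q^3 + 4*q^3 - 36*sqrt(2)*q^2 + 34*q^2 - 18*sqrt(2)*q + 64*q + 32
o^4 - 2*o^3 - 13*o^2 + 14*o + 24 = (o - 4)*(o - 2)*(o + 1)*(o + 3)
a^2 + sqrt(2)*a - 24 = (a - 3*sqrt(2))*(a + 4*sqrt(2))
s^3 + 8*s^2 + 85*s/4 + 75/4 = (s + 5/2)^2*(s + 3)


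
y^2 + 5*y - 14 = (y - 2)*(y + 7)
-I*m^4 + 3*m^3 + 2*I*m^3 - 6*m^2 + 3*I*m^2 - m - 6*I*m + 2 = (m - 2)*(m + I)^2*(-I*m + 1)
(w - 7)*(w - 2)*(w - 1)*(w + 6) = w^4 - 4*w^3 - 37*w^2 + 124*w - 84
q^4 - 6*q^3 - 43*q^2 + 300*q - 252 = (q - 6)^2*(q - 1)*(q + 7)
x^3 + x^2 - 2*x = x*(x - 1)*(x + 2)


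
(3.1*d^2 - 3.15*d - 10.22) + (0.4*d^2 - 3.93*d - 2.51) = 3.5*d^2 - 7.08*d - 12.73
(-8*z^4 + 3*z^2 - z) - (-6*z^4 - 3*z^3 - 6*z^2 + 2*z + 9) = -2*z^4 + 3*z^3 + 9*z^2 - 3*z - 9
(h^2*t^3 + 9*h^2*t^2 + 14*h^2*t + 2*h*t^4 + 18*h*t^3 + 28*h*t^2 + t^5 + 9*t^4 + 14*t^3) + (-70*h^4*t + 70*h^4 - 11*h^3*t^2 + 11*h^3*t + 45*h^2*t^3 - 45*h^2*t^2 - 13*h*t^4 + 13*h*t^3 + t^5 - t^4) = -70*h^4*t + 70*h^4 - 11*h^3*t^2 + 11*h^3*t + 46*h^2*t^3 - 36*h^2*t^2 + 14*h^2*t - 11*h*t^4 + 31*h*t^3 + 28*h*t^2 + 2*t^5 + 8*t^4 + 14*t^3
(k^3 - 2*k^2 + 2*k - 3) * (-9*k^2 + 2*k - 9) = -9*k^5 + 20*k^4 - 31*k^3 + 49*k^2 - 24*k + 27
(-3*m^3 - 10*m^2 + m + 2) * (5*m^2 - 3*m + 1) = -15*m^5 - 41*m^4 + 32*m^3 - 3*m^2 - 5*m + 2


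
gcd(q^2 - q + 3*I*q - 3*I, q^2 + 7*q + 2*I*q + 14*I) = 1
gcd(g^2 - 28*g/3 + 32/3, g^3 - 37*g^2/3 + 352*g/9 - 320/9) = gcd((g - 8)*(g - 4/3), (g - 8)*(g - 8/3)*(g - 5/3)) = g - 8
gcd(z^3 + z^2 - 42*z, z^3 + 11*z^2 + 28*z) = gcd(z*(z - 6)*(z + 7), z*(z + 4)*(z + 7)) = z^2 + 7*z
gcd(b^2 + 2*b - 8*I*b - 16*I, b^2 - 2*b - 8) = b + 2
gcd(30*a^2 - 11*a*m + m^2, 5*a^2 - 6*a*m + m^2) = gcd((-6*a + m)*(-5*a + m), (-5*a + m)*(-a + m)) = 5*a - m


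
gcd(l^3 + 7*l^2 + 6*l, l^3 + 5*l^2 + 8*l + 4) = l + 1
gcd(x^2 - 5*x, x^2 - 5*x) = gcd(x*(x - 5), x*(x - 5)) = x^2 - 5*x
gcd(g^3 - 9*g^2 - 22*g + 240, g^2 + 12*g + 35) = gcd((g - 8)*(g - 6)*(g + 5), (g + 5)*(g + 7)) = g + 5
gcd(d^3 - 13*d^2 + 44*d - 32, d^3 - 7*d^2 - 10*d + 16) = d^2 - 9*d + 8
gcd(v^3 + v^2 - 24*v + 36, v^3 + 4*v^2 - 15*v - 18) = v^2 + 3*v - 18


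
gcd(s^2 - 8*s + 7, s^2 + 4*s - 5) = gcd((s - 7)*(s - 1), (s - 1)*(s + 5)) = s - 1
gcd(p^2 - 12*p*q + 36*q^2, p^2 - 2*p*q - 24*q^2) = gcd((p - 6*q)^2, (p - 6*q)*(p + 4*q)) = p - 6*q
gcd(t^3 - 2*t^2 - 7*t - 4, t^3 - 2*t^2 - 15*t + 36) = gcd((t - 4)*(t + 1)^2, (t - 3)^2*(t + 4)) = 1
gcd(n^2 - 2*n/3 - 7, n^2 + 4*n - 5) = 1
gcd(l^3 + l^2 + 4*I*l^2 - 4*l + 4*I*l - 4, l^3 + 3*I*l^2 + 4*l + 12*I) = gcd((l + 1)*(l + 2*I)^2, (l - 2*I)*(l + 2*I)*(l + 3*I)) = l + 2*I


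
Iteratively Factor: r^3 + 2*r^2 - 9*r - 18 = (r + 3)*(r^2 - r - 6) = (r + 2)*(r + 3)*(r - 3)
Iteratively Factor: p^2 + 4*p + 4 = (p + 2)*(p + 2)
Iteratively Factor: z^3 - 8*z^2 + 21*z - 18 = (z - 3)*(z^2 - 5*z + 6) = (z - 3)*(z - 2)*(z - 3)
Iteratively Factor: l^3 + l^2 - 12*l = (l + 4)*(l^2 - 3*l) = l*(l + 4)*(l - 3)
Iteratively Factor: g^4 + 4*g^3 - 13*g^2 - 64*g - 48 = (g + 3)*(g^3 + g^2 - 16*g - 16) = (g - 4)*(g + 3)*(g^2 + 5*g + 4) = (g - 4)*(g + 1)*(g + 3)*(g + 4)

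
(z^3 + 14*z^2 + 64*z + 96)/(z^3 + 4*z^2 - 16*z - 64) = (z + 6)/(z - 4)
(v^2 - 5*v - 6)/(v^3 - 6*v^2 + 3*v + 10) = (v - 6)/(v^2 - 7*v + 10)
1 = 1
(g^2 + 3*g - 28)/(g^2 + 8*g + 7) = (g - 4)/(g + 1)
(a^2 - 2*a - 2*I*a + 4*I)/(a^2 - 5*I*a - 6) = (a - 2)/(a - 3*I)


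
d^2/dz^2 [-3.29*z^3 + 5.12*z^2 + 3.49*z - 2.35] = 10.24 - 19.74*z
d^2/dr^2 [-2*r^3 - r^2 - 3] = -12*r - 2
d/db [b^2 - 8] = 2*b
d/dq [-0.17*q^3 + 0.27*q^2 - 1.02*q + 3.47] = -0.51*q^2 + 0.54*q - 1.02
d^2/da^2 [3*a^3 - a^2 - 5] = 18*a - 2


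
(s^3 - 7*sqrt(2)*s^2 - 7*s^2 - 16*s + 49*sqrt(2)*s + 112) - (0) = s^3 - 7*sqrt(2)*s^2 - 7*s^2 - 16*s + 49*sqrt(2)*s + 112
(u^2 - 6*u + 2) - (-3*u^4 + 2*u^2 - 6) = 3*u^4 - u^2 - 6*u + 8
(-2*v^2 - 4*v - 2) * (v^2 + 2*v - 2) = -2*v^4 - 8*v^3 - 6*v^2 + 4*v + 4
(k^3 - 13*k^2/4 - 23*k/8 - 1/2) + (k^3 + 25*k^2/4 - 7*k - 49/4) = 2*k^3 + 3*k^2 - 79*k/8 - 51/4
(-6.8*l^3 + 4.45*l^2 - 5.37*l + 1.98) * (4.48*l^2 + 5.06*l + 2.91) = -30.464*l^5 - 14.472*l^4 - 21.3286*l^3 - 5.3523*l^2 - 5.6079*l + 5.7618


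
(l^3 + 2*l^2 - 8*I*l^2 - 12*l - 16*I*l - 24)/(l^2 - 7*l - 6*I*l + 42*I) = (l^2 + 2*l*(1 - I) - 4*I)/(l - 7)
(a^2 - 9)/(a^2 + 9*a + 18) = (a - 3)/(a + 6)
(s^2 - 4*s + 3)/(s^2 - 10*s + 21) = (s - 1)/(s - 7)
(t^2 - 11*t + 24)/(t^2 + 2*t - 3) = (t^2 - 11*t + 24)/(t^2 + 2*t - 3)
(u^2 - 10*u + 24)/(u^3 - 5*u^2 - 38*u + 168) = (u - 6)/(u^2 - u - 42)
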